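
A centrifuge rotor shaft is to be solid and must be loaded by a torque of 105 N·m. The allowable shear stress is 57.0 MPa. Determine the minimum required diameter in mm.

For a solid shaft τ_max = 16T/(πd³), so d = (16T/(π τ_allow))^(1/3) = (16·105.0/(π·5.70×10^7))^(1/3) = 0.02109 m.

21.1 mm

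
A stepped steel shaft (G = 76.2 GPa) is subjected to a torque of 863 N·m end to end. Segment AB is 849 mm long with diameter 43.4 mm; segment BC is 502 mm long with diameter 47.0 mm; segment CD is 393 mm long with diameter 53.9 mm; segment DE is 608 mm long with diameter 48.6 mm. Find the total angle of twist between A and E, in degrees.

J_AB = π(0.0434)⁴/32 = 3.48×10^-7 m⁴; J_BC = π(0.0470)⁴/32 = 4.79×10^-7 m⁴; J_CD = π(0.0539)⁴/32 = 8.29×10^-7 m⁴; J_DE = π(0.0486)⁴/32 = 5.48×10^-7 m⁴.
θ = (T/G)·Σ L_i/J_i = (863.0/76.2×10⁹)·(0.849/3.48×10^-7 + 0.502/4.79×10^-7 + 0.393/8.29×10^-7 + 0.608/5.48×10^-7) = 0.05742 rad.

3.29°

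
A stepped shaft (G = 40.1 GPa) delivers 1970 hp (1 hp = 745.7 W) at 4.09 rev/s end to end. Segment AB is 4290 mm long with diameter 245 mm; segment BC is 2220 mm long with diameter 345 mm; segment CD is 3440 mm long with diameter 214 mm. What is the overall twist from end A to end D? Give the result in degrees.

ω = 2π·4.09 = 25.70 rad/s, so T = P/ω = 1970×745.7 / 25.70 = 57160 N·m.
J_AB = π(0.245)⁴/32 = 3.54×10^-4 m⁴; J_BC = π(0.345)⁴/32 = 1.39×10^-3 m⁴; J_CD = π(0.214)⁴/32 = 2.06×10^-4 m⁴.
θ = (T/G)·Σ L_i/J_i = (57160/40.1×10⁹)·(4.29/3.54×10^-4 + 2.22/1.39×10^-3 + 3.44/2.06×10^-4) = 0.04338 rad.

2.49°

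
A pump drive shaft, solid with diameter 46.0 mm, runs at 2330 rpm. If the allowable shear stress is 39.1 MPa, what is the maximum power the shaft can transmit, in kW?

182 kW

J = πd⁴/32 = π(0.0460)⁴/32 = 4.396×10^-7 m⁴.
T_max = τ_allow·J/r = 3.91×10^7 × 4.396×10^-7 / 0.0230 = 747.3 N·m.
ω = 2π·2330/60 = 244.0 rad/s, so P_max = T_max·ω = 1.823×10^5 W.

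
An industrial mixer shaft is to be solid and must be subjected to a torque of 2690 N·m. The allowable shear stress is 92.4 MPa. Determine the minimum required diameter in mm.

52.9 mm

For a solid shaft τ_max = 16T/(πd³), so d = (16T/(π τ_allow))^(1/3) = (16·2690/(π·9.24×10^7))^(1/3) = 0.05293 m.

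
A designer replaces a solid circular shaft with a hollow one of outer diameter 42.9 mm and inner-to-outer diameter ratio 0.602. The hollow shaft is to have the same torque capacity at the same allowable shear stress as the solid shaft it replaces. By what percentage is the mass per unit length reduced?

30.0 %

Equal τ_max and T ⇒ the solid shaft needs d_s³ = d_o³(1−k⁴), so d_s = 42.9·(1−0.602⁴)^(1/3) = 40.93 mm.
Area ratio A_h/A_s = d_o²(1−k²)/d_s² = (1−k²)/(1−k⁴)^(2/3) = 0.7003.
Mass saving = 1 − 0.7003 = 30.0 %.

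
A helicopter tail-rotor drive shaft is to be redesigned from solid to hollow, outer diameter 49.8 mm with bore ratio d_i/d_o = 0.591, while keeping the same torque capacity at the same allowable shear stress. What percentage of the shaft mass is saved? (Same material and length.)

Equal τ_max and T ⇒ the solid shaft needs d_s³ = d_o³(1−k⁴), so d_s = 49.8·(1−0.591⁴)^(1/3) = 47.69 mm.
Area ratio A_h/A_s = d_o²(1−k²)/d_s² = (1−k²)/(1−k⁴)^(2/3) = 0.7097.
Mass saving = 1 − 0.7097 = 29.0 %.

29.0 %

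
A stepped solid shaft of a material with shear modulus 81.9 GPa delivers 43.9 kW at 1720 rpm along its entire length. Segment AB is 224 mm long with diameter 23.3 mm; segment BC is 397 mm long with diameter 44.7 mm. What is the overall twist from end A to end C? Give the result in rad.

0.0261 rad

ω = 2π·1720/60 = 180.1 rad/s, so T = P/ω = 43.9×10³ / 180.1 = 243.7 N·m.
J_AB = π(0.0233)⁴/32 = 2.89×10^-8 m⁴; J_BC = π(0.0447)⁴/32 = 3.92×10^-7 m⁴.
θ = (T/G)·Σ L_i/J_i = (243.7/81.9×10⁹)·(0.224/2.89×10^-8 + 0.397/3.92×10^-7) = 0.02605 rad.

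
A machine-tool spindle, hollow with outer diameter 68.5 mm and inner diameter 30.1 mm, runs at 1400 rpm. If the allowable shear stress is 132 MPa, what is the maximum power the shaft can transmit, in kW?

1180 kW

J = π(d_o⁴ − d_i⁴)/32 = π(0.0685⁴ − 0.0301⁴)/32 = 2.081×10^-6 m⁴.
T_max = τ_allow·J/r = 1.32×10^8 × 2.081×10^-6 / 0.0343 = 8020 N·m.
ω = 2π·1400/60 = 146.6 rad/s, so P_max = T_max·ω = 1.176×10^6 W.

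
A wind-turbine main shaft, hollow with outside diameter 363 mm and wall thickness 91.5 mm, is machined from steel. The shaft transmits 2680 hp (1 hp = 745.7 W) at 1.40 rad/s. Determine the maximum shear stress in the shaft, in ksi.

ω = 1.40 rad/s, so T = P/ω = 2680×745.7 / 1.400 = 1.427e6 N·m.
J = π(d_o⁴ − d_i⁴)/32 = π(0.363⁴ − 0.180⁴)/32 = 1.602×10^-3 m⁴.
τ_max = T·r/J = 1.427e6 × 0.181 / 1.602×10^-3 = 1.618×10^8 Pa.

23.5 ksi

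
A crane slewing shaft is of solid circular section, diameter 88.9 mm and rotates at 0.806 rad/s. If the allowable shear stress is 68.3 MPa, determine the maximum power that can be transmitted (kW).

7.59 kW

J = πd⁴/32 = π(0.0889)⁴/32 = 6.132×10^-6 m⁴.
T_max = τ_allow·J/r = 6.83×10^7 × 6.132×10^-6 / 0.0445 = 9422 N·m.
ω = 0.806 rad/s, so P_max = T_max·ω = 7594 W.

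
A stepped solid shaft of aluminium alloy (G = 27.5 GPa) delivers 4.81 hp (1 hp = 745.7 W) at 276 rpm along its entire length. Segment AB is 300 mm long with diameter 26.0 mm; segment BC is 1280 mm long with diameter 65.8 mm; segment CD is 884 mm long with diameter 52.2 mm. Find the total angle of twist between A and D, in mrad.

38.8 mrad

ω = 2π·276/60 = 28.90 rad/s, so T = P/ω = 4.81×745.7 / 28.90 = 124.1 N·m.
J_AB = π(0.0260)⁴/32 = 4.49×10^-8 m⁴; J_BC = π(0.0658)⁴/32 = 1.84×10^-6 m⁴; J_CD = π(0.0522)⁴/32 = 7.29×10^-7 m⁴.
θ = (T/G)·Σ L_i/J_i = (124.1/27.5×10⁹)·(0.300/4.49×10^-8 + 1.28/1.84×10^-6 + 0.884/7.29×10^-7) = 0.03879 rad.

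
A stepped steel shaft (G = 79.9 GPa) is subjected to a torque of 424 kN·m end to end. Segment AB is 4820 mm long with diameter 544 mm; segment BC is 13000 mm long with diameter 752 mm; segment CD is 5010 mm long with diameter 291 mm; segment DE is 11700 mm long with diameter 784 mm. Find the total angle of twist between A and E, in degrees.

J_AB = π(0.544)⁴/32 = 8.60×10^-3 m⁴; J_BC = π(0.752)⁴/32 = 0.0314 m⁴; J_CD = π(0.291)⁴/32 = 7.04×10^-4 m⁴; J_DE = π(0.784)⁴/32 = 0.0371 m⁴.
θ = (T/G)·Σ L_i/J_i = (424000/79.9×10⁹)·(4.82/8.60×10^-3 + 13.0/0.0314 + 5.01/7.04×10^-4 + 11.7/0.0371) = 0.04461 rad.

2.56°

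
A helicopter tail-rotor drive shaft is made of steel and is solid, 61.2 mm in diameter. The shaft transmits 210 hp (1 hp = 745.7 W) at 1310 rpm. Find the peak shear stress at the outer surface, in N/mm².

25.4 N/mm²

ω = 2π·1310/60 = 137.2 rad/s, so T = P/ω = 210×745.7 / 137.2 = 1142 N·m.
J = πd⁴/32 = π(0.0612)⁴/32 = 1.377×10^-6 m⁴.
τ_max = T·r/J = 1142 × 0.0306 / 1.377×10^-6 = 2.536×10^7 Pa.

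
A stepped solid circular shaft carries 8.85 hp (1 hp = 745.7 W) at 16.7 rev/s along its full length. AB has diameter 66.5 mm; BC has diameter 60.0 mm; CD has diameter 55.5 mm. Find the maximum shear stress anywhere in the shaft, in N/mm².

1.87 N/mm²

ω = 2π·16.7 = 104.9 rad/s, so T = P/ω = 8.85×745.7 / 104.9 = 62.89 N·m.
Under the same torque, τ_max = 16T/(πd³) is largest where d is smallest — segment CD (d = 55.5 mm).
τ_max = 16·62.89/(π·(0.0555)³) = 1.874×10^6 Pa.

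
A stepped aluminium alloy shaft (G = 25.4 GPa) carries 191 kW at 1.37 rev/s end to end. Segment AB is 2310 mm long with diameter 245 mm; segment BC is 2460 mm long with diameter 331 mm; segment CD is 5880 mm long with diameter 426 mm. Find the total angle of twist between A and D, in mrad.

9.12 mrad

ω = 2π·1.37 = 8.608 rad/s, so T = P/ω = 191×10³ / 8.608 = 22190 N·m.
J_AB = π(0.245)⁴/32 = 3.54×10^-4 m⁴; J_BC = π(0.331)⁴/32 = 1.18×10^-3 m⁴; J_CD = π(0.426)⁴/32 = 3.23×10^-3 m⁴.
θ = (T/G)·Σ L_i/J_i = (22190/25.4×10⁹)·(2.31/3.54×10^-4 + 2.46/1.18×10^-3 + 5.88/3.23×10^-3) = 9.117×10^-3 rad.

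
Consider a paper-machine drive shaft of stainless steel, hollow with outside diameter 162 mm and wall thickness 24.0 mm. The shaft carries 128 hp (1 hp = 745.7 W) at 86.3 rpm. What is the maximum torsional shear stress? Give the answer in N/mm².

16.8 N/mm²

ω = 2π·86.3/60 = 9.037 rad/s, so T = P/ω = 128×745.7 / 9.037 = 10560 N·m.
J = π(d_o⁴ − d_i⁴)/32 = π(0.162⁴ − 0.114⁴)/32 = 5.104×10^-5 m⁴.
τ_max = T·r/J = 10560 × 0.0810 / 5.104×10^-5 = 1.676×10^7 Pa.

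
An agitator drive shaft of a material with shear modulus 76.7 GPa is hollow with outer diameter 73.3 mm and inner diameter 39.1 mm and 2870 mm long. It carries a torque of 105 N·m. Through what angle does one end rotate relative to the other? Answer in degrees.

J = π(d_o⁴ − d_i⁴)/32 = π(0.0733⁴ − 0.0391⁴)/32 = 2.605×10^-6 m⁴.
θ = T·L/(G·J) = 105.0 × 2.87 / (76.7×10⁹ × 2.605×10^-6) = 1.508×10^-3 rad.

0.0864°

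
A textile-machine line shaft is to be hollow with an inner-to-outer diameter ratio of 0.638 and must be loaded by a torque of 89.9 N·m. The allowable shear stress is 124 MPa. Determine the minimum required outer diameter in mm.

16.4 mm

For a hollow shaft with d_i/d_o = 0.638: τ_max = 16T/(π d_o³ (1−k⁴)), so d_o = [16T/(π τ_allow (1−k⁴))]^(1/3) = [16·89.90/(π·1.24×10^8·0.8343)]^(1/3) = 0.01642 m.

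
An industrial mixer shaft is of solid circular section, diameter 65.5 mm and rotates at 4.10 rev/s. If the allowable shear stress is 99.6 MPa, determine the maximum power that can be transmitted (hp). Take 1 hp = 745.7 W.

J = πd⁴/32 = π(0.0655)⁴/32 = 1.807×10^-6 m⁴.
T_max = τ_allow·J/r = 9.96×10^7 × 1.807×10^-6 / 0.0328 = 5496 N·m.
ω = 2π·4.10 = 25.76 rad/s, so P_max = T_max·ω = 1.416×10^5 W.

190 hp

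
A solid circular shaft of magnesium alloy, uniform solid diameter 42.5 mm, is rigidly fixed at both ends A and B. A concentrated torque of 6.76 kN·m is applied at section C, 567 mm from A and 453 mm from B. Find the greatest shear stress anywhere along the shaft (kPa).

249000 kPa

With uniform GJ and both ends fixed, compatibility θ_AC = θ_CB gives T_A·a = T_B·b, together with T_A + T_B = T₀.
T_A = T₀·b/(a+b) = 6760·453/1020 = 3002 N·m; T_B = 3758 N·m.
τ in each portion: τ_AC = 1.99×10^8 Pa, τ_CB = 2.49×10^8 Pa; maximum is in CB.
τ_max = T_CB·r/J = 3758·0.0213/3.20×10^-7 = 2.493×10^8 Pa.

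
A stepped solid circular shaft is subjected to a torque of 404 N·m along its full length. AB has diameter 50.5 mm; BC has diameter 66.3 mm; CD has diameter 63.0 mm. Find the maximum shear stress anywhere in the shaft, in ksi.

2.32 ksi

Under the same torque, τ_max = 16T/(πd³) is largest where d is smallest — segment AB (d = 50.5 mm).
τ_max = 16·404.0/(π·(0.0505)³) = 1.598×10^7 Pa.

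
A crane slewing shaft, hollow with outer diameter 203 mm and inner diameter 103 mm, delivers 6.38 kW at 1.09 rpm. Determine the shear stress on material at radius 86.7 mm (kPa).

31100 kPa

ω = 2π·1.09/60 = 0.1141 rad/s, so T = P/ω = 6.38×10³ / 0.1141 = 55890 N·m.
J = π(d_o⁴ − d_i⁴)/32 = π(0.203⁴ − 0.103⁴)/32 = 1.557×10^-4 m⁴.
Shear stress varies linearly with radius: τ = T·r/J = 55890 × 0.0867 / 1.557×10^-4 = 3.113×10^7 Pa.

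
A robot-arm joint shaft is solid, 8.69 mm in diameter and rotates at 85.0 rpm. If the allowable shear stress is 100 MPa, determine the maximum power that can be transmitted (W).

115 W

J = πd⁴/32 = π(0.00869)⁴/32 = 5.599×10^-10 m⁴.
T_max = τ_allow·J/r = 1.00×10^8 × 5.599×10^-10 / 0.00434 = 12.89 N·m.
ω = 2π·85.0/60 = 8.901 rad/s, so P_max = T_max·ω = 114.7 W.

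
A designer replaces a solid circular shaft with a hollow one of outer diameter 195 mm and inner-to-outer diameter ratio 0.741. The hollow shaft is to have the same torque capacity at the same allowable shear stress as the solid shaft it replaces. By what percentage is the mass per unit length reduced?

Equal τ_max and T ⇒ the solid shaft needs d_s³ = d_o³(1−k⁴), so d_s = 195·(1−0.741⁴)^(1/3) = 173.0 mm.
Area ratio A_h/A_s = d_o²(1−k²)/d_s² = (1−k²)/(1−k⁴)^(2/3) = 0.5728.
Mass saving = 1 − 0.5728 = 42.7 %.

42.7 %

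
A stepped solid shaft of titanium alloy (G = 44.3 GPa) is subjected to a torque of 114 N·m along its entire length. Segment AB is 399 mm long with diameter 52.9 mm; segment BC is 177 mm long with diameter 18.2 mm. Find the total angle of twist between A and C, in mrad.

43.6 mrad

J_AB = π(0.0529)⁴/32 = 7.69×10^-7 m⁴; J_BC = π(0.0182)⁴/32 = 1.08×10^-8 m⁴.
θ = (T/G)·Σ L_i/J_i = (114.0/44.3×10⁹)·(0.399/7.69×10^-7 + 0.177/1.08×10^-8) = 0.04362 rad.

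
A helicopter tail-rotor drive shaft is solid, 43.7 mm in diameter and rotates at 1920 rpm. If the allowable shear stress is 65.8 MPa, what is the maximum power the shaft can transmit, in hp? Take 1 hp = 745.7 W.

J = πd⁴/32 = π(0.0437)⁴/32 = 3.580×10^-7 m⁴.
T_max = τ_allow·J/r = 6.58×10^7 × 3.580×10^-7 / 0.0219 = 1078 N·m.
ω = 2π·1920/60 = 201.1 rad/s, so P_max = T_max·ω = 2.168×10^5 W.

291 hp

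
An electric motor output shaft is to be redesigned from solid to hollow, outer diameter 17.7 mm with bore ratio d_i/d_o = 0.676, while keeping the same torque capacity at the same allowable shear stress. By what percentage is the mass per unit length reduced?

36.5 %

Equal τ_max and T ⇒ the solid shaft needs d_s³ = d_o³(1−k⁴), so d_s = 17.7·(1−0.676⁴)^(1/3) = 16.37 mm.
Area ratio A_h/A_s = d_o²(1−k²)/d_s² = (1−k²)/(1−k⁴)^(2/3) = 0.6348.
Mass saving = 1 − 0.6348 = 36.5 %.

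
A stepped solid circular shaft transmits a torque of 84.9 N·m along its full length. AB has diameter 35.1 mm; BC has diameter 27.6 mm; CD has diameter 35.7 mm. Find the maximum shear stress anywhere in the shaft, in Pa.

2.06e7 Pa

Under the same torque, τ_max = 16T/(πd³) is largest where d is smallest — segment BC (d = 27.6 mm).
τ_max = 16·84.90/(π·(0.0276)³) = 2.057×10^7 Pa.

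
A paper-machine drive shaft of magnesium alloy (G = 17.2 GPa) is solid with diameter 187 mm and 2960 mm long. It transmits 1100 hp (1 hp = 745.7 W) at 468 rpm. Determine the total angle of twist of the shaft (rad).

ω = 2π·468/60 = 49.01 rad/s, so T = P/ω = 1100×745.7 / 49.01 = 16740 N·m.
J = πd⁴/32 = π(0.187)⁴/32 = 1.201×10^-4 m⁴.
θ = T·L/(G·J) = 16740 × 2.96 / (17.2×10⁹ × 1.201×10^-4) = 0.02399 rad.

0.0240 rad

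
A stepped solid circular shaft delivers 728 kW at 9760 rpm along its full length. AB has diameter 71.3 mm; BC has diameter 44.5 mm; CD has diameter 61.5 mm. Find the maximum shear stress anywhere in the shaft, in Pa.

ω = 2π·9760/60 = 1022 rad/s, so T = P/ω = 728×10³ / 1022 = 712.3 N·m.
Under the same torque, τ_max = 16T/(πd³) is largest where d is smallest — segment BC (d = 44.5 mm).
τ_max = 16·712.3/(π·(0.0445)³) = 4.117×10^7 Pa.

4.12e7 Pa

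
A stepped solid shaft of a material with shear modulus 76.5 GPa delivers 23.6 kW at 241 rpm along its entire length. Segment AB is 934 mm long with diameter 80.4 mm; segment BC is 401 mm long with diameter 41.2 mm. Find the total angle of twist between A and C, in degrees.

1.15°

ω = 2π·241/60 = 25.24 rad/s, so T = P/ω = 23.6×10³ / 25.24 = 935.1 N·m.
J_AB = π(0.0804)⁴/32 = 4.10×10^-6 m⁴; J_BC = π(0.0412)⁴/32 = 2.83×10^-7 m⁴.
θ = (T/G)·Σ L_i/J_i = (935.1/76.5×10⁹)·(0.934/4.10×10^-6 + 0.401/2.83×10^-7) = 0.02011 rad.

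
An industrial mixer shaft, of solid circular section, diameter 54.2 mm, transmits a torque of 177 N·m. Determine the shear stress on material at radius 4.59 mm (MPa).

J = πd⁴/32 = π(0.0542)⁴/32 = 8.472×10^-7 m⁴.
Shear stress varies linearly with radius: τ = T·r/J = 177.0 × 0.00459 / 8.472×10^-7 = 9.589×10^5 Pa.

0.959 MPa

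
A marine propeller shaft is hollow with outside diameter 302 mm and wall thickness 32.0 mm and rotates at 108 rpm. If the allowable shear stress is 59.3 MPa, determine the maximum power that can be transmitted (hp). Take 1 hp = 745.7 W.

J = π(d_o⁴ − d_i⁴)/32 = π(0.302⁴ − 0.238⁴)/32 = 5.016×10^-4 m⁴.
T_max = τ_allow·J/r = 5.93×10^7 × 5.016×10^-4 / 0.151 = 197000 N·m.
ω = 2π·108/60 = 11.31 rad/s, so P_max = T_max·ω = 2.228×10^6 W.

2990 hp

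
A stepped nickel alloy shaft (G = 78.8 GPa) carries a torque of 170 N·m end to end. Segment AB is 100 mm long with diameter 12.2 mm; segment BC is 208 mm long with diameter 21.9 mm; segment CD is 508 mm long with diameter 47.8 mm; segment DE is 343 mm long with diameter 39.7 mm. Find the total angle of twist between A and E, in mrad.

J_AB = π(0.0122)⁴/32 = 2.17×10^-9 m⁴; J_BC = π(0.0219)⁴/32 = 2.26×10^-8 m⁴; J_CD = π(0.0478)⁴/32 = 5.13×10^-7 m⁴; J_DE = π(0.0397)⁴/32 = 2.44×10^-7 m⁴.
θ = (T/G)·Σ L_i/J_i = (170.0/78.8×10⁹)·(0.100/2.17×10^-9 + 0.208/2.26×10^-8 + 0.508/5.13×10^-7 + 0.343/2.44×10^-7) = 0.1242 rad.

124 mrad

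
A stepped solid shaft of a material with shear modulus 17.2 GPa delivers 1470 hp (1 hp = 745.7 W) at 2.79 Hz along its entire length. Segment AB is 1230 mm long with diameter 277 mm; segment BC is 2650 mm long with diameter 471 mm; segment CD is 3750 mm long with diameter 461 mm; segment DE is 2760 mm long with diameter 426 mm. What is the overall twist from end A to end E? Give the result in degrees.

ω = 2π·2.79 = 17.53 rad/s, so T = P/ω = 1470×745.7 / 17.53 = 62530 N·m.
J_AB = π(0.277)⁴/32 = 5.78×10^-4 m⁴; J_BC = π(0.471)⁴/32 = 4.83×10^-3 m⁴; J_CD = π(0.461)⁴/32 = 4.43×10^-3 m⁴; J_DE = π(0.426)⁴/32 = 3.23×10^-3 m⁴.
θ = (T/G)·Σ L_i/J_i = (62530/17.2×10⁹)·(1.23/5.78×10^-4 + 2.65/4.83×10^-3 + 3.75/4.43×10^-3 + 2.76/3.23×10^-3) = 0.01591 rad.

0.912°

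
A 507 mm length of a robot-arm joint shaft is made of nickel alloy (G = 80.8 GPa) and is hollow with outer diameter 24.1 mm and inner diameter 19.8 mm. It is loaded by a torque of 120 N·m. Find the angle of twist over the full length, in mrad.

41.8 mrad

J = π(d_o⁴ − d_i⁴)/32 = π(0.0241⁴ − 0.0198⁴)/32 = 1.803×10^-8 m⁴.
θ = T·L/(G·J) = 120.0 × 0.507 / (80.8×10⁹ × 1.803×10^-8) = 0.04176 rad.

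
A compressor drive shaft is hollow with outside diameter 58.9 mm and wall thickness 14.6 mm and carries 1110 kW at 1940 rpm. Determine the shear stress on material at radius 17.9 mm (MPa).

ω = 2π·1940/60 = 203.2 rad/s, so T = P/ω = 1110×10³ / 203.2 = 5464 N·m.
J = π(d_o⁴ − d_i⁴)/32 = π(0.0589⁴ − 0.0297⁴)/32 = 1.105×10^-6 m⁴.
Shear stress varies linearly with radius: τ = T·r/J = 5464 × 0.0179 / 1.105×10^-6 = 8.849×10^7 Pa.

88.5 MPa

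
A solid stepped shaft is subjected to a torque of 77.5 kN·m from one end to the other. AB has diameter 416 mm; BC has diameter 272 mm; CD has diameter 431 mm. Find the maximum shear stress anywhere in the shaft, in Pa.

Under the same torque, τ_max = 16T/(πd³) is largest where d is smallest — segment BC (d = 272 mm).
τ_max = 16·77500/(π·(0.272)³) = 1.961×10^7 Pa.

1.96e7 Pa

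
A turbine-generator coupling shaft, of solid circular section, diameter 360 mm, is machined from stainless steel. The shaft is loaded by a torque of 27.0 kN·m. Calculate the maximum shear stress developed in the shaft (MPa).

2.95 MPa

J = πd⁴/32 = π(0.360)⁴/32 = 1.649×10^-3 m⁴.
τ_max = T·r/J = 27000 × 0.180 / 1.649×10^-3 = 2.947×10^6 Pa.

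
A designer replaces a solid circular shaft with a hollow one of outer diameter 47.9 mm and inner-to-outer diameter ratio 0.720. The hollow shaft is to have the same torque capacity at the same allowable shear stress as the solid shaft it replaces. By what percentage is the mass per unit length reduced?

40.7 %

Equal τ_max and T ⇒ the solid shaft needs d_s³ = d_o³(1−k⁴), so d_s = 47.9·(1−0.720⁴)^(1/3) = 43.15 mm.
Area ratio A_h/A_s = d_o²(1−k²)/d_s² = (1−k²)/(1−k⁴)^(2/3) = 0.5933.
Mass saving = 1 − 0.5933 = 40.7 %.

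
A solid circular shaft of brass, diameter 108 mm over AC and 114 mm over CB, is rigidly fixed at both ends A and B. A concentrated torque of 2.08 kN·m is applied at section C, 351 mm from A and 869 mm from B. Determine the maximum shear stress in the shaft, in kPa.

Compatibility: T_A·a/J_AC = T_B·b/J_CB with T_A + T_B = T₀.
J_AC = 1.34×10^-5 m⁴, J_CB = 1.66×10^-5 m⁴, so T_A = T₀·(J_AC/a)/((J_AC/a)+(J_CB/b)) = 1385 N·m, T_B = 694.7 N·m.
τ in each portion: τ_AC = 5.60×10^6 Pa, τ_CB = 2.39×10^6 Pa; maximum is in AC.
τ_max = T_AC·r/J = 1385·0.0540/1.34×10^-5 = 5.601×10^6 Pa.

5600 kPa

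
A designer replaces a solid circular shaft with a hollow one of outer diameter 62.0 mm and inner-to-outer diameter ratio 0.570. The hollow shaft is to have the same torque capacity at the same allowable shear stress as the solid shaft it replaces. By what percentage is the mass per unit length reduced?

27.3 %

Equal τ_max and T ⇒ the solid shaft needs d_s³ = d_o³(1−k⁴), so d_s = 62.0·(1−0.570⁴)^(1/3) = 59.74 mm.
Area ratio A_h/A_s = d_o²(1−k²)/d_s² = (1−k²)/(1−k⁴)^(2/3) = 0.7272.
Mass saving = 1 − 0.7272 = 27.3 %.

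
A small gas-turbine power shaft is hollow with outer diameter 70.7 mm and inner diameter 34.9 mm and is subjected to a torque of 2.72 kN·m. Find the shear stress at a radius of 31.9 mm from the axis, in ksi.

J = π(d_o⁴ − d_i⁴)/32 = π(0.0707⁴ − 0.0349⁴)/32 = 2.307×10^-6 m⁴.
Shear stress varies linearly with radius: τ = T·r/J = 2720 × 0.0319 / 2.307×10^-6 = 3.761×10^7 Pa.

5.45 ksi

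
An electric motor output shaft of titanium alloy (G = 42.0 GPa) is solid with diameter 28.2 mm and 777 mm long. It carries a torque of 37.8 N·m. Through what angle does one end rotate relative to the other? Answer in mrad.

J = πd⁴/32 = π(0.0282)⁴/32 = 6.209×10^-8 m⁴.
θ = T·L/(G·J) = 37.80 × 0.777 / (42.0×10⁹ × 6.209×10^-8) = 0.01126 rad.

11.3 mrad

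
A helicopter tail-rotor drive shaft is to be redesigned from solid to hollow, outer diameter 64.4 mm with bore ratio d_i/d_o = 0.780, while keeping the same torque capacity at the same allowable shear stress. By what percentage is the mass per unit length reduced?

46.7 %

Equal τ_max and T ⇒ the solid shaft needs d_s³ = d_o³(1−k⁴), so d_s = 64.4·(1−0.780⁴)^(1/3) = 55.20 mm.
Area ratio A_h/A_s = d_o²(1−k²)/d_s² = (1−k²)/(1−k⁴)^(2/3) = 0.5329.
Mass saving = 1 − 0.5329 = 46.7 %.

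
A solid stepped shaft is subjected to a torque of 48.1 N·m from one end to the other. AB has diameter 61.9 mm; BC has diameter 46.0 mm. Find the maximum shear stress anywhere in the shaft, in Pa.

2.52e6 Pa

Under the same torque, τ_max = 16T/(πd³) is largest where d is smallest — segment BC (d = 46.0 mm).
τ_max = 16·48.10/(π·(0.0460)³) = 2.517×10^6 Pa.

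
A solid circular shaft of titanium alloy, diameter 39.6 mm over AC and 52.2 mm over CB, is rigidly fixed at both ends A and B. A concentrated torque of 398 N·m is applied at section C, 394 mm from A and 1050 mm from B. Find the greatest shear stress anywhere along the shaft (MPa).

15.3 MPa

Compatibility: T_A·a/J_AC = T_B·b/J_CB with T_A + T_B = T₀.
J_AC = 2.41×10^-7 m⁴, J_CB = 7.29×10^-7 m⁴, so T_A = T₀·(J_AC/a)/((J_AC/a)+(J_CB/b)) = 186.6 N·m, T_B = 211.4 N·m.
τ in each portion: τ_AC = 1.53×10^7 Pa, τ_CB = 7.57×10^6 Pa; maximum is in AC.
τ_max = T_AC·r/J = 186.6·0.0198/2.41×10^-7 = 1.530×10^7 Pa.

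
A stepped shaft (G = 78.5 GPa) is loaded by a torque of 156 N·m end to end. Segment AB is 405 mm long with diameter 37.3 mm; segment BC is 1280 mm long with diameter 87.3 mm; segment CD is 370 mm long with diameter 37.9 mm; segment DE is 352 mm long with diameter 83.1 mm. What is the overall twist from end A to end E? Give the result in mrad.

J_AB = π(0.0373)⁴/32 = 1.90×10^-7 m⁴; J_BC = π(0.0873)⁴/32 = 5.70×10^-6 m⁴; J_CD = π(0.0379)⁴/32 = 2.03×10^-7 m⁴; J_DE = π(0.0831)⁴/32 = 4.68×10^-6 m⁴.
θ = (T/G)·Σ L_i/J_i = (156.0/78.5×10⁹)·(0.405/1.90×10^-7 + 1.28/5.70×10^-6 + 0.370/2.03×10^-7 + 0.352/4.68×10^-6) = 8.461×10^-3 rad.

8.46 mrad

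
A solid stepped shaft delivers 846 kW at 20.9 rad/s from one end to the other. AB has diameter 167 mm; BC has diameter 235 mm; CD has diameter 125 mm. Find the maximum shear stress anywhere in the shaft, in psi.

15300 psi

ω = 20.9 rad/s, so T = P/ω = 846×10³ / 20.90 = 40480 N·m.
Under the same torque, τ_max = 16T/(πd³) is largest where d is smallest — segment CD (d = 125 mm).
τ_max = 16·40480/(π·(0.125)³) = 1.056×10^8 Pa.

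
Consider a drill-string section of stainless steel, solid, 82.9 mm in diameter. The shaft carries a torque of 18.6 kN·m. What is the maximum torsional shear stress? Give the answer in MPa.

166 MPa

J = πd⁴/32 = π(0.0829)⁴/32 = 4.637×10^-6 m⁴.
τ_max = T·r/J = 18600 × 0.0415 / 4.637×10^-6 = 1.663×10^8 Pa.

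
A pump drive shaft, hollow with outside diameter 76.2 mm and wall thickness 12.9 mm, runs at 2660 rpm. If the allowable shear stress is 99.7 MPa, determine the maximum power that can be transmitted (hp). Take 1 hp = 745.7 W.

J = π(d_o⁴ − d_i⁴)/32 = π(0.0762⁴ − 0.0504⁴)/32 = 2.676×10^-6 m⁴.
T_max = τ_allow·J/r = 9.97×10^7 × 2.676×10^-6 / 0.0381 = 7004 N·m.
ω = 2π·2660/60 = 278.6 rad/s, so P_max = T_max·ω = 1.951×10^6 W.

2620 hp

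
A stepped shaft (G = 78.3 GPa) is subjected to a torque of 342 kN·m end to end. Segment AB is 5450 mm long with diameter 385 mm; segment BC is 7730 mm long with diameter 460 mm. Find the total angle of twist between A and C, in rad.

0.0187 rad

J_AB = π(0.385)⁴/32 = 2.16×10^-3 m⁴; J_BC = π(0.460)⁴/32 = 4.40×10^-3 m⁴.
θ = (T/G)·Σ L_i/J_i = (342000/78.3×10⁹)·(5.45/2.16×10^-3 + 7.73/4.40×10^-3) = 0.01872 rad.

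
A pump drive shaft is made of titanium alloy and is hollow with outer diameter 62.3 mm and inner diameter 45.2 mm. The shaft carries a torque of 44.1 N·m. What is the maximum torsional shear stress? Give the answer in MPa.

1.28 MPa

J = π(d_o⁴ − d_i⁴)/32 = π(0.0623⁴ − 0.0452⁴)/32 = 1.069×10^-6 m⁴.
τ_max = T·r/J = 44.10 × 0.0311 / 1.069×10^-6 = 1.285×10^6 Pa.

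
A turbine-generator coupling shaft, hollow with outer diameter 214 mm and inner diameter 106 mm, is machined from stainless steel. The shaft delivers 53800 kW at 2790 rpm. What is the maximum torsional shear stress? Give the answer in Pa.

1.02e8 Pa

ω = 2π·2790/60 = 292.2 rad/s, so T = P/ω = 53800×10³ / 292.2 = 184100 N·m.
J = π(d_o⁴ − d_i⁴)/32 = π(0.214⁴ − 0.106⁴)/32 = 1.935×10^-4 m⁴.
τ_max = T·r/J = 184100 × 0.107 / 1.935×10^-4 = 1.018×10^8 Pa.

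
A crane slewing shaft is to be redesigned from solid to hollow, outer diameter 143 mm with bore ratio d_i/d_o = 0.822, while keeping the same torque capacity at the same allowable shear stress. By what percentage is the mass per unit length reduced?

Equal τ_max and T ⇒ the solid shaft needs d_s³ = d_o³(1−k⁴), so d_s = 143·(1−0.822⁴)^(1/3) = 116.7 mm.
Area ratio A_h/A_s = d_o²(1−k²)/d_s² = (1−k²)/(1−k⁴)^(2/3) = 0.4870.
Mass saving = 1 − 0.4870 = 51.3 %.

51.3 %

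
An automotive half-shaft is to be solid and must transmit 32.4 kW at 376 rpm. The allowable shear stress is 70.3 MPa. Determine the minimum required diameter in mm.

ω = 2π·376/60 = 39.37 rad/s, so T = P/ω = 32.4×10³ / 39.37 = 822.9 N·m.
For a solid shaft τ_max = 16T/(πd³), so d = (16T/(π τ_allow))^(1/3) = (16·822.9/(π·7.03×10^7))^(1/3) = 0.03906 m.

39.1 mm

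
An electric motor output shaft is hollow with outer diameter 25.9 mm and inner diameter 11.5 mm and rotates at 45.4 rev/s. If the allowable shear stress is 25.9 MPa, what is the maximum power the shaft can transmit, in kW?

J = π(d_o⁴ − d_i⁴)/32 = π(0.0259⁴ − 0.0115⁴)/32 = 4.246×10^-8 m⁴.
T_max = τ_allow·J/r = 2.59×10^7 × 4.246×10^-8 / 0.0129 = 84.92 N·m.
ω = 2π·45.4 = 285.3 rad/s, so P_max = T_max·ω = 2.422×10^4 W.

24.2 kW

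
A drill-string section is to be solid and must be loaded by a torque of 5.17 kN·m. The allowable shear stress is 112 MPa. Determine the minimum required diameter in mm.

For a solid shaft τ_max = 16T/(πd³), so d = (16T/(π τ_allow))^(1/3) = (16·5170/(π·1.12×10^8))^(1/3) = 0.06172 m.

61.7 mm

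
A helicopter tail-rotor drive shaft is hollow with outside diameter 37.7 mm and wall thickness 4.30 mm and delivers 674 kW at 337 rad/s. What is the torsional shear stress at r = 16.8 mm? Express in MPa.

263 MPa

ω = 337 rad/s, so T = P/ω = 674×10³ / 337.0 = 2000 N·m.
J = π(d_o⁴ − d_i⁴)/32 = π(0.0377⁴ − 0.0291⁴)/32 = 1.279×10^-7 m⁴.
Shear stress varies linearly with radius: τ = T·r/J = 2000 × 0.0168 / 1.279×10^-7 = 2.627×10^8 Pa.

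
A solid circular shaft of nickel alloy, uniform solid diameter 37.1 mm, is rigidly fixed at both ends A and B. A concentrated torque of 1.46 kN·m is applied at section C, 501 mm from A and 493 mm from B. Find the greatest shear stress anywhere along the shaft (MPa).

With uniform GJ and both ends fixed, compatibility θ_AC = θ_CB gives T_A·a = T_B·b, together with T_A + T_B = T₀.
T_A = T₀·b/(a+b) = 1460·493/994.0 = 724.1 N·m; T_B = 735.9 N·m.
τ in each portion: τ_AC = 7.22×10^7 Pa, τ_CB = 7.34×10^7 Pa; maximum is in CB.
τ_max = T_CB·r/J = 735.9·0.0186/1.86×10^-7 = 7.339×10^7 Pa.

73.4 MPa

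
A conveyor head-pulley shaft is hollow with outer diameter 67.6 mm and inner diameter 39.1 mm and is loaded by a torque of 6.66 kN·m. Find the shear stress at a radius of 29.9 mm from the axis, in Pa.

1.09e8 Pa

J = π(d_o⁴ − d_i⁴)/32 = π(0.0676⁴ − 0.0391⁴)/32 = 1.821×10^-6 m⁴.
Shear stress varies linearly with radius: τ = T·r/J = 6660 × 0.0299 / 1.821×10^-6 = 1.094×10^8 Pa.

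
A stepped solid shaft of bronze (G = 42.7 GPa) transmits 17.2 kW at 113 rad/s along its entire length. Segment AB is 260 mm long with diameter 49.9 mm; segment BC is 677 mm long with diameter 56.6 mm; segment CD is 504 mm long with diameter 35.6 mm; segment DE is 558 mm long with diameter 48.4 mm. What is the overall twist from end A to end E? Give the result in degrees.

1.09°

ω = 113 rad/s, so T = P/ω = 17.2×10³ / 113.0 = 152.2 N·m.
J_AB = π(0.0499)⁴/32 = 6.09×10^-7 m⁴; J_BC = π(0.0566)⁴/32 = 1.01×10^-6 m⁴; J_CD = π(0.0356)⁴/32 = 1.58×10^-7 m⁴; J_DE = π(0.0484)⁴/32 = 5.39×10^-7 m⁴.
θ = (T/G)·Σ L_i/J_i = (152.2/42.7×10⁹)·(0.260/6.09×10^-7 + 0.677/1.01×10^-6 + 0.504/1.58×10^-7 + 0.558/5.39×10^-7) = 0.01900 rad.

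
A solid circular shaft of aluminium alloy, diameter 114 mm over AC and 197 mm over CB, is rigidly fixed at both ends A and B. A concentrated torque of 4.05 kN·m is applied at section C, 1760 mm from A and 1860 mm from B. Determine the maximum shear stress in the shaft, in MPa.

2.41 MPa

Compatibility: T_A·a/J_AC = T_B·b/J_CB with T_A + T_B = T₀.
J_AC = 1.66×10^-5 m⁴, J_CB = 1.48×10^-4 m⁴, so T_A = T₀·(J_AC/a)/((J_AC/a)+(J_CB/b)) = 429.1 N·m, T_B = 3621 N·m.
τ in each portion: τ_AC = 1.48×10^6 Pa, τ_CB = 2.41×10^6 Pa; maximum is in CB.
τ_max = T_CB·r/J = 3621·0.0985/1.48×10^-4 = 2.412×10^6 Pa.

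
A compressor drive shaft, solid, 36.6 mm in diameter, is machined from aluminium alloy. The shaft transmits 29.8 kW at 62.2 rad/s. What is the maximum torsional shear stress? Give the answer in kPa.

49800 kPa

ω = 62.2 rad/s, so T = P/ω = 29.8×10³ / 62.20 = 479.1 N·m.
J = πd⁴/32 = π(0.0366)⁴/32 = 1.762×10^-7 m⁴.
τ_max = T·r/J = 479.1 × 0.0183 / 1.762×10^-7 = 4.977×10^7 Pa.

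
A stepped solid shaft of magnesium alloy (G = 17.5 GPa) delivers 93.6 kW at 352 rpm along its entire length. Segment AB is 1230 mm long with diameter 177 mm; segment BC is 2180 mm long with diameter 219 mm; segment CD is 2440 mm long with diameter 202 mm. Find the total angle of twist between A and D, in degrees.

0.310°

ω = 2π·352/60 = 36.86 rad/s, so T = P/ω = 93.6×10³ / 36.86 = 2539 N·m.
J_AB = π(0.177)⁴/32 = 9.64×10^-5 m⁴; J_BC = π(0.219)⁴/32 = 2.26×10^-4 m⁴; J_CD = π(0.202)⁴/32 = 1.63×10^-4 m⁴.
θ = (T/G)·Σ L_i/J_i = (2539/17.5×10⁹)·(1.23/9.64×10^-5 + 2.18/2.26×10^-4 + 2.44/1.63×10^-4) = 5.419×10^-3 rad.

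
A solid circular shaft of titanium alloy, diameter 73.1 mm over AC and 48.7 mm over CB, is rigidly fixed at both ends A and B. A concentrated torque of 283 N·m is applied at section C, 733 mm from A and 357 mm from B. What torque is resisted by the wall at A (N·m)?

Compatibility: T_A·a/J_AC = T_B·b/J_CB with T_A + T_B = T₀.
J_AC = 2.80×10^-6 m⁴, J_CB = 5.52×10^-7 m⁴, so T_A = T₀·(J_AC/a)/((J_AC/a)+(J_CB/b)) = 201.5 N·m, T_B = 81.50 N·m.

202 N·m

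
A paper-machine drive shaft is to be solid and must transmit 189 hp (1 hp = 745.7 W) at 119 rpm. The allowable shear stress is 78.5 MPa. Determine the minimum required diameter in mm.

90.2 mm

ω = 2π·119/60 = 12.46 rad/s, so T = P/ω = 189×745.7 / 12.46 = 11310 N·m.
For a solid shaft τ_max = 16T/(πd³), so d = (16T/(π τ_allow))^(1/3) = (16·11310/(π·7.85×10^7))^(1/3) = 0.09020 m.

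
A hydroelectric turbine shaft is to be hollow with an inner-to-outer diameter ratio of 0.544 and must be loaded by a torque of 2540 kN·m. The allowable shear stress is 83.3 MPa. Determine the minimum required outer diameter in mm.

For a hollow shaft with d_i/d_o = 0.544: τ_max = 16T/(π d_o³ (1−k⁴)), so d_o = [16T/(π τ_allow (1−k⁴))]^(1/3) = [16·2.540e6/(π·8.33×10^7·0.9124)]^(1/3) = 0.5542 m.

554 mm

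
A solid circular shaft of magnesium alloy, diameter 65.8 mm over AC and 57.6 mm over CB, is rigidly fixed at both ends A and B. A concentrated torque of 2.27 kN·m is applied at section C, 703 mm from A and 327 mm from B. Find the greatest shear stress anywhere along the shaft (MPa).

Compatibility: T_A·a/J_AC = T_B·b/J_CB with T_A + T_B = T₀.
J_AC = 1.84×10^-6 m⁴, J_CB = 1.08×10^-6 m⁴, so T_A = T₀·(J_AC/a)/((J_AC/a)+(J_CB/b)) = 1003 N·m, T_B = 1267 N·m.
τ in each portion: τ_AC = 1.79×10^7 Pa, τ_CB = 3.38×10^7 Pa; maximum is in CB.
τ_max = T_CB·r/J = 1267·0.0288/1.08×10^-6 = 3.376×10^7 Pa.

33.8 MPa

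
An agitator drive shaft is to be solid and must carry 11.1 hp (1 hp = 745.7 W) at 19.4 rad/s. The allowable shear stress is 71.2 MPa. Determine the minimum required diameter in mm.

ω = 19.4 rad/s, so T = P/ω = 11.1×745.7 / 19.40 = 426.7 N·m.
For a solid shaft τ_max = 16T/(πd³), so d = (16T/(π τ_allow))^(1/3) = (16·426.7/(π·7.12×10^7))^(1/3) = 0.03125 m.

31.3 mm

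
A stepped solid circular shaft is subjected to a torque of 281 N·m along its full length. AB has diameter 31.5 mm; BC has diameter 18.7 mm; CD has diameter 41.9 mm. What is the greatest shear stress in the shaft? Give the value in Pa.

2.19e8 Pa

Under the same torque, τ_max = 16T/(πd³) is largest where d is smallest — segment BC (d = 18.7 mm).
τ_max = 16·281.0/(π·(0.0187)³) = 2.189×10^8 Pa.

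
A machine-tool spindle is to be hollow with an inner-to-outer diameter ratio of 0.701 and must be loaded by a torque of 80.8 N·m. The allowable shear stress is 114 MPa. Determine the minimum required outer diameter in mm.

16.8 mm

For a hollow shaft with d_i/d_o = 0.701: τ_max = 16T/(π d_o³ (1−k⁴)), so d_o = [16T/(π τ_allow (1−k⁴))]^(1/3) = [16·80.80/(π·1.14×10^8·0.7585)]^(1/3) = 0.01682 m.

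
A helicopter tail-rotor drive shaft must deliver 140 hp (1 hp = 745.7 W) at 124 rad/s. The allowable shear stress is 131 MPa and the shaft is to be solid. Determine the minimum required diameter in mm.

ω = 124 rad/s, so T = P/ω = 140×745.7 / 124.0 = 841.9 N·m.
For a solid shaft τ_max = 16T/(πd³), so d = (16T/(π τ_allow))^(1/3) = (16·841.9/(π·1.31×10^8))^(1/3) = 0.03199 m.

32.0 mm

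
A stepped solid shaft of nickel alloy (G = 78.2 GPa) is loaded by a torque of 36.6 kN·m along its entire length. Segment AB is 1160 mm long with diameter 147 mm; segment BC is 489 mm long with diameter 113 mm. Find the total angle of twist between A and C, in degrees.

J_AB = π(0.147)⁴/32 = 4.58×10^-5 m⁴; J_BC = π(0.113)⁴/32 = 1.60×10^-5 m⁴.
θ = (T/G)·Σ L_i/J_i = (36600/78.2×10⁹)·(1.16/4.58×10^-5 + 0.489/1.60×10^-5) = 0.02614 rad.

1.50°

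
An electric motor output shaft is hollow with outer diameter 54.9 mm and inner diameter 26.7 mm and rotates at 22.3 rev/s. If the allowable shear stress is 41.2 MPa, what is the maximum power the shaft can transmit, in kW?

J = π(d_o⁴ − d_i⁴)/32 = π(0.0549⁴ − 0.0267⁴)/32 = 8.420×10^-7 m⁴.
T_max = τ_allow·J/r = 4.12×10^7 × 8.420×10^-7 / 0.0274 = 1264 N·m.
ω = 2π·22.3 = 140.1 rad/s, so P_max = T_max·ω = 1.771×10^5 W.

177 kW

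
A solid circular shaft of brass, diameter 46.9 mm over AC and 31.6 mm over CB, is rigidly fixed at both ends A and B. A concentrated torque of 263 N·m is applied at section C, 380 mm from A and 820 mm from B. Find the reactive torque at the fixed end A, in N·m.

240 N·m

Compatibility: T_A·a/J_AC = T_B·b/J_CB with T_A + T_B = T₀.
J_AC = 4.75×10^-7 m⁴, J_CB = 9.79×10^-8 m⁴, so T_A = T₀·(J_AC/a)/((J_AC/a)+(J_CB/b)) = 240.1 N·m, T_B = 22.93 N·m.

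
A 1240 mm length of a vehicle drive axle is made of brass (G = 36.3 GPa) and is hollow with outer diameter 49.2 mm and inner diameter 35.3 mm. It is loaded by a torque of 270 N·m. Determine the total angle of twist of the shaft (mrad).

J = π(d_o⁴ − d_i⁴)/32 = π(0.0492⁴ − 0.0353⁴)/32 = 4.228×10^-7 m⁴.
θ = T·L/(G·J) = 270.0 × 1.24 / (36.3×10⁹ × 4.228×10^-7) = 0.02181 rad.

21.8 mrad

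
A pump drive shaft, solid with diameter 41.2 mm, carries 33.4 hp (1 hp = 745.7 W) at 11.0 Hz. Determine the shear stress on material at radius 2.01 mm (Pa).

2.56e6 Pa

ω = 2π·11.0 = 69.12 rad/s, so T = P/ω = 33.4×745.7 / 69.12 = 360.4 N·m.
J = πd⁴/32 = π(0.0412)⁴/32 = 2.829×10^-7 m⁴.
Shear stress varies linearly with radius: τ = T·r/J = 360.4 × 0.00201 / 2.829×10^-7 = 2.561×10^6 Pa.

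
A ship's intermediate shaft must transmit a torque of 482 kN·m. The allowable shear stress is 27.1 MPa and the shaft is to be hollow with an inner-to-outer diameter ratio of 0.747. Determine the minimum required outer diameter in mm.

509 mm

For a hollow shaft with d_i/d_o = 0.747: τ_max = 16T/(π d_o³ (1−k⁴)), so d_o = [16T/(π τ_allow (1−k⁴))]^(1/3) = [16·482000/(π·2.71×10^7·0.6886)]^(1/3) = 0.5086 m.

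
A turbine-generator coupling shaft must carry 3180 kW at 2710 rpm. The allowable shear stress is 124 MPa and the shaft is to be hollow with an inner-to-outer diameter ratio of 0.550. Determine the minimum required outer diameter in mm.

ω = 2π·2710/60 = 283.8 rad/s, so T = P/ω = 3180×10³ / 283.8 = 11210 N·m.
For a hollow shaft with d_i/d_o = 0.550: τ_max = 16T/(π d_o³ (1−k⁴)), so d_o = [16T/(π τ_allow (1−k⁴))]^(1/3) = [16·11210/(π·1.24×10^8·0.9085)]^(1/3) = 0.07972 m.

79.7 mm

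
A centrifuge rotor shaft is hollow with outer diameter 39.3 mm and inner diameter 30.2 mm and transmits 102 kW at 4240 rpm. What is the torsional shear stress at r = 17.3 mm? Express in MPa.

26.1 MPa

ω = 2π·4240/60 = 444.0 rad/s, so T = P/ω = 102×10³ / 444.0 = 229.7 N·m.
J = π(d_o⁴ − d_i⁴)/32 = π(0.0393⁴ − 0.0302⁴)/32 = 1.525×10^-7 m⁴.
Shear stress varies linearly with radius: τ = T·r/J = 229.7 × 0.0173 / 1.525×10^-7 = 2.606×10^7 Pa.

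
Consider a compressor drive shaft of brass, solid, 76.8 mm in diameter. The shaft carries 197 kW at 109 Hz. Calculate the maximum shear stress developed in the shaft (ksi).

ω = 2π·109 = 684.9 rad/s, so T = P/ω = 197×10³ / 684.9 = 287.6 N·m.
J = πd⁴/32 = π(0.0768)⁴/32 = 3.415×10^-6 m⁴.
τ_max = T·r/J = 287.6 × 0.0384 / 3.415×10^-6 = 3.234×10^6 Pa.

0.469 ksi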